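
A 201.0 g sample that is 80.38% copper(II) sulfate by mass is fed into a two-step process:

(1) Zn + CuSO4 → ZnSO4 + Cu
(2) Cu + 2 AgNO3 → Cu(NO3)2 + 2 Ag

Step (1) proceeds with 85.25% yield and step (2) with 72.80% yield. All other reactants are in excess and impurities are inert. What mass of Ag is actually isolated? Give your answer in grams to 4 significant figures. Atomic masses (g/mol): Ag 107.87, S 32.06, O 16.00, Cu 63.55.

Pure CuSO4 = 201.0 × 0.8038 = 161.56 g.
M(CuSO4) = 63.55 + 32.06 + 4(16.00) = 159.61 g/mol.
M(Ag) = 107.87 g/mol.
n(CuSO4) = 161.56 / 159.61 = 1.0122 mol.
Step 1 (CuSO4:Cu = 1:1): theoretical n(Cu) = 1.0122 mol; at 85.25% yield, n(Cu) = 0.86294 mol.
Step 2 (Cu:Ag = 1:2): theoretical n(Ag) = 1.7259 mol, so theoretical mass = 1.7259 × 107.87 = 186.17 g.
At 72.80% yield, actual mass of Ag = 186.17 × 0.7280 = 135.53 g.

135.5 g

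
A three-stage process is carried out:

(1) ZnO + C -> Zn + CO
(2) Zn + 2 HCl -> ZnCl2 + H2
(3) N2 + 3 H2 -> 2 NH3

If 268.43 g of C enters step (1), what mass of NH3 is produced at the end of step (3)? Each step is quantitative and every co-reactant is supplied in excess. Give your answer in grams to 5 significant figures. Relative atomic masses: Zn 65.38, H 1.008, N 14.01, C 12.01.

M(C) = 12.01 g/mol.
M(NH3) = 14.01 + 3(1.008) = 17.034 g/mol.
n(C) = 268.43 / 12.01 = 22.3505 mol.
Reaction (1): C→Zn ratio 1:1 ⇒ n(Zn) = 22.3505 mol.
Reaction (2): Zn→H2 ratio 1:1 ⇒ n(H2) = 22.3505 mol.
Reaction (3): H2→NH3 ratio 3:2 ⇒ n(NH3) = 14.9004 mol.
Mass of NH3 = 14.9004 × 17.034 = 253.813 g.

253.81 g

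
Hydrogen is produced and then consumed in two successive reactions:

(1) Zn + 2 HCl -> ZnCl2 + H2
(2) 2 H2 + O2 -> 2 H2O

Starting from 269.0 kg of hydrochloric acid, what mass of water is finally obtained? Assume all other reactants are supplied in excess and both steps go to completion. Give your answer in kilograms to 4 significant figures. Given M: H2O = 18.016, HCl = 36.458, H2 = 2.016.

269.0 kg = 269000 g.
n(HCl) = 269000 / 36.458 = 7378.4 mol.
Step 1 gives a 2:1 ratio of HCl to H2, so n(H2) = 3689.2 mol.
In step 2 the H2:H2O ratio is 2:2, so n(H2O) = 3689.2 mol.
Mass of H2O = 3689.2 × 18.016 = 66464 g = 66.46 kg.

66.46 kg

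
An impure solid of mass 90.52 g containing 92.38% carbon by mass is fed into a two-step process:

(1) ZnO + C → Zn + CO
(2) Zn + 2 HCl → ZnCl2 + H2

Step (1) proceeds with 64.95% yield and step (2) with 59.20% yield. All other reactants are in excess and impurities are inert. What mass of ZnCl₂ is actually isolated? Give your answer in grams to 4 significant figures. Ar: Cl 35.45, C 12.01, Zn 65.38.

364.8 g

Pure C = 90.52 × 0.9238 = 83.622 g.
M(C) = 12.01 g/mol.
M(ZnCl2) = 65.38 + 2(35.45) = 136.28 g/mol.
n(C) = 83.622 / 12.01 = 6.9627 mol.
Step 1 (C:Zn = 1:1): theoretical n(Zn) = 6.9627 mol; at 64.95% yield, n(Zn) = 4.5223 mol.
Step 2 (Zn:ZnCl2 = 1:1): theoretical n(ZnCl2) = 4.5223 mol, so theoretical mass = 4.5223 × 136.28 = 616.30 g.
At 59.20% yield, actual mass of ZnCl2 = 616.30 × 0.5920 = 364.85 g.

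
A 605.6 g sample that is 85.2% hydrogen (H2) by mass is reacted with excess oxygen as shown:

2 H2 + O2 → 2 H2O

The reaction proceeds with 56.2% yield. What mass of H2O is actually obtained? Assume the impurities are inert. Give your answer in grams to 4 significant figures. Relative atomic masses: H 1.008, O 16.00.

Pure H2 available = 605.6 g × 0.852 = 515.97 g.
M(H2) = 2(1.008) = 2.016 g/mol.
M(H2O) = 2(1.008) + 16.00 = 18.016 g/mol.
n(H2) = 515.97 g / 2.016 g/mol = 255.94 mol.
From the equation the H2:H2O mole ratio is 2:2, so n(H2O) = 255.94 × 2/2 = 255.94 mol.
Mass of H2O = 255.94 mol × 18.016 g/mol = 4611.0 g.
Actual mass collected = 4611.0 g × 0.562 = 2591.4 g.

2591 g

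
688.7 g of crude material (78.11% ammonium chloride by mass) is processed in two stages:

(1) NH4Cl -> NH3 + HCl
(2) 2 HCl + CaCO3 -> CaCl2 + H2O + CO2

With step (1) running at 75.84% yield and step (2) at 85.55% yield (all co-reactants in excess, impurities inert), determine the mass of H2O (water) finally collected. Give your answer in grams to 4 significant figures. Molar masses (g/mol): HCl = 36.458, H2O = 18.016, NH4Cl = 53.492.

58.78 g

Pure NH4Cl = 688.7 × 0.7811 = 537.94 g.
n(NH4Cl) = 537.94 / 53.492 = 10.057 mol.
Step 1 (NH4Cl:HCl = 1:1): theoretical n(HCl) = 10.057 mol; at 75.84% yield, n(HCl) = 7.6269 mol.
Step 2 (HCl:H2O = 2:1): theoretical n(H2O) = 3.8134 mol, so theoretical mass = 3.8134 × 18.016 = 68.703 g.
At 85.55% yield, actual mass of H2O = 68.703 × 0.8555 = 58.775 g.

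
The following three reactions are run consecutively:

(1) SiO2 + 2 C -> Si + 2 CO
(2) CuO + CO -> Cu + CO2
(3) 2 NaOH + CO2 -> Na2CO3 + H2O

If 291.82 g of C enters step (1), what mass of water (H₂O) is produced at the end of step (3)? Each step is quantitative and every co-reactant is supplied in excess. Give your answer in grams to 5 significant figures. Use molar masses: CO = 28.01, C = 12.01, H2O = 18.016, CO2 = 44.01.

n(C) = 291.82 / 12.01 = 24.2981 mol.
Reaction (1): C→CO ratio 2:2 ⇒ n(CO) = 24.2981 mol.
Reaction (2): CO→CO2 ratio 1:1 ⇒ n(CO2) = 24.2981 mol.
Reaction (3): CO2→H2O ratio 1:1 ⇒ n(H2O) = 24.2981 mol.
Mass of H2O = 24.2981 × 18.016 = 437.754 g.

437.75 g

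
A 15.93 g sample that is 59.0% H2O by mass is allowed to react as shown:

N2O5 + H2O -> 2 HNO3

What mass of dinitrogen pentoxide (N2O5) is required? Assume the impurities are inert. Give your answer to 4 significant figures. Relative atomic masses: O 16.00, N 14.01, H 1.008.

56.35 g

Mass of pure H2O = 15.93 g × 0.590 = 9.3987 g.
M(H2O) = 2(1.008) + 16.00 = 18.016 g/mol.
M(N2O5) = 2(14.01) + 5(16.00) = 108.02 g/mol.
n(H2O) = 9.3987 g / 18.016 g/mol = 0.52169 mol.
From the equation the H2O:N2O5 mole ratio is 1:1, so n(N2O5) = 0.52169 × 1/1 = 0.52169 mol.
Mass of N2O5 = 0.52169 mol × 108.02 g/mol = 56.353 g.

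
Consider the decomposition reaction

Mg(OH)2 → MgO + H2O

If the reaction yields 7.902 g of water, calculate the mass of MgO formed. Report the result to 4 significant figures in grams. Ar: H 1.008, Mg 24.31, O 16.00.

17.68 g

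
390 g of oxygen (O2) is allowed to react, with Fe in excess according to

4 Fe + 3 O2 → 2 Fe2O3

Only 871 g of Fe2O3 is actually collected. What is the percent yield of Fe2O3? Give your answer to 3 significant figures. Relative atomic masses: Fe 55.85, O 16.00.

M(O2) = 2(16.00) = 32.00 g/mol.
M(Fe2O3) = 2(55.85) + 3(16.00) = 159.70 g/mol.
n(O2) = 390.0 g / 32.00 g/mol = 12.19 mol.
From the equation the O2:Fe2O3 mole ratio is 3:2, so n(Fe2O3) = 12.19 × 2/3 = 8.125 mol.
Mass of Fe2O3 = 8.125 mol × 159.70 g/mol = 1298 g.
This is the theoretical yield. Percent yield = 871 g / 1298 g × 100% = 67.13%.

67.1 %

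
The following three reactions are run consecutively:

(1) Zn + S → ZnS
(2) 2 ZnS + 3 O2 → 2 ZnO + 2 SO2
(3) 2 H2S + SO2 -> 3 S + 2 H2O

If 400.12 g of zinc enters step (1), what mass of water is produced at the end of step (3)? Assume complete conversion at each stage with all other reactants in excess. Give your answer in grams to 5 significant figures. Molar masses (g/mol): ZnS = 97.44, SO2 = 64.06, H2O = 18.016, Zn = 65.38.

n(Zn) = 400.12 / 65.38 = 6.11991 mol.
Reaction (1): Zn→ZnS ratio 1:1 ⇒ n(ZnS) = 6.11991 mol.
Reaction (2): ZnS→SO2 ratio 2:2 ⇒ n(SO2) = 6.11991 mol.
Reaction (3): SO2→H2O ratio 1:2 ⇒ n(H2O) = 12.2398 mol.
Mass of H2O = 12.2398 × 18.016 = 220.513 g.

220.51 g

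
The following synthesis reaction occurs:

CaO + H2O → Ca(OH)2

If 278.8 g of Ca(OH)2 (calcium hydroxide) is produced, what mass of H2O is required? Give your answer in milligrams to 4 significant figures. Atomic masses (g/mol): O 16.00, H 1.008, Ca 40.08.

67790 mg

M(Ca(OH)2) = 40.08 + 2(16.00) + 2(1.008) = 74.096 g/mol.
M(H2O) = 2(1.008) + 16.00 = 18.016 g/mol.
n(Ca(OH)2) = 278.80 g / 74.096 g/mol = 3.7627 mol.
From the equation the Ca(OH)2:H2O mole ratio is 1:1, so n(H2O) = 3.7627 × 1/1 = 3.7627 mol.
Mass of H2O = 3.7627 mol × 18.016 g/mol = 67.789 g.
Converting to mg: 67.789 g = 67790 mg.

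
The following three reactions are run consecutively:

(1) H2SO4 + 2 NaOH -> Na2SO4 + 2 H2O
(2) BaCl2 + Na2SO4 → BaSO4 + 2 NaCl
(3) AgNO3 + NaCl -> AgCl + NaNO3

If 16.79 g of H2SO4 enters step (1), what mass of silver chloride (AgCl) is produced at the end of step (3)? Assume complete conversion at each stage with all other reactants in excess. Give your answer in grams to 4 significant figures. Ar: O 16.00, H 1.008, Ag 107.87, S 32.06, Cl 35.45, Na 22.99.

M(H2SO4) = 2(1.008) + 32.06 + 4(16.00) = 98.076 g/mol.
M(AgCl) = 107.87 + 35.45 = 143.32 g/mol.
n(H2SO4) = 16.79 / 98.076 = 0.17119 mol.
Reaction (1): H2SO4→Na2SO4 ratio 1:1 ⇒ n(Na2SO4) = 0.17119 mol.
Reaction (2): Na2SO4→NaCl ratio 1:2 ⇒ n(NaCl) = 0.34239 mol.
Reaction (3): NaCl→AgCl ratio 1:1 ⇒ n(AgCl) = 0.34239 mol.
Mass of AgCl = 0.34239 × 143.32 = 49.071 g.

49.07 g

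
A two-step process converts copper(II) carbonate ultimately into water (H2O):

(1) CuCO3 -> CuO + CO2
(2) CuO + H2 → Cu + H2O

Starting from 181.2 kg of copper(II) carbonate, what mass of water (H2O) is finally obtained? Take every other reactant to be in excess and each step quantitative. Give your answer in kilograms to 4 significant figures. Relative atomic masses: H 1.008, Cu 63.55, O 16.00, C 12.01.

26.42 kg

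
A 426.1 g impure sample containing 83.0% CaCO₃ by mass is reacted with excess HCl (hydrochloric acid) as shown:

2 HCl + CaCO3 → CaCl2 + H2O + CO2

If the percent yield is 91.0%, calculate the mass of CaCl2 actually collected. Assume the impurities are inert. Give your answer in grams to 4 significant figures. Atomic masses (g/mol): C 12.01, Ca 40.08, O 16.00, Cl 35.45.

Pure CaCO3 available = 426.1 g × 0.830 = 353.66 g.
M(CaCO3) = 40.08 + 12.01 + 3(16.00) = 100.09 g/mol.
M(CaCl2) = 40.08 + 2(35.45) = 110.98 g/mol.
n(CaCO3) = 353.66 g / 100.09 g/mol = 3.5334 mol.
From the equation the CaCO3:CaCl2 mole ratio is 1:1, so n(CaCl2) = 3.5334 × 1/1 = 3.5334 mol.
Mass of CaCl2 = 3.5334 mol × 110.98 g/mol = 392.14 g.
Actual mass collected = 392.14 g × 0.910 = 356.85 g.

356.8 g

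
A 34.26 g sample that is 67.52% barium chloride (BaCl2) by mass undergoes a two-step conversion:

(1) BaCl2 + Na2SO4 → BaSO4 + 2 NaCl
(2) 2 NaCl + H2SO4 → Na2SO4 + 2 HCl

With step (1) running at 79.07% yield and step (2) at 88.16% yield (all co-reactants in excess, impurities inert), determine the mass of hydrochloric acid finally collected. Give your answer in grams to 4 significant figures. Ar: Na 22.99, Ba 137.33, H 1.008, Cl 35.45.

5.647 g

Pure BaCl2 = 34.26 × 0.6752 = 23.132 g.
M(BaCl2) = 137.33 + 2(35.45) = 208.23 g/mol.
M(HCl) = 1.008 + 35.45 = 36.458 g/mol.
n(BaCl2) = 23.132 / 208.23 = 0.11109 mol.
Step 1 (BaCl2:NaCl = 1:2): theoretical n(NaCl) = 0.22218 mol; at 79.07% yield, n(NaCl) = 0.17568 mol.
Step 2 (NaCl:HCl = 2:2): theoretical n(HCl) = 0.17568 mol, so theoretical mass = 0.17568 × 36.458 = 6.4049 g.
At 88.16% yield, actual mass of HCl = 6.4049 × 0.8816 = 5.6465 g.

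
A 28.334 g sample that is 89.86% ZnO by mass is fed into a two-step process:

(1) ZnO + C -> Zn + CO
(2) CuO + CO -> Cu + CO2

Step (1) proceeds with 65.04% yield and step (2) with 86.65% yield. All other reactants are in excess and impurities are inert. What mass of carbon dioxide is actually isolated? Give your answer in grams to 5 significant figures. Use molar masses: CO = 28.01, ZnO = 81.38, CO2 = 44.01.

Pure ZnO = 28.334 × 0.8986 = 25.4609 g.
n(ZnO) = 25.4609 / 81.38 = 0.312865 mol.
Step 1 (ZnO:CO = 1:1): theoretical n(CO) = 0.312865 mol; at 65.04% yield, n(CO) = 0.203487 mol.
Step 2 (CO:CO2 = 1:1): theoretical n(CO2) = 0.203487 mol, so theoretical mass = 0.203487 × 44.01 = 8.95547 g.
At 86.65% yield, actual mass of CO2 = 8.95547 × 0.8665 = 7.75992 g.

7.7599 g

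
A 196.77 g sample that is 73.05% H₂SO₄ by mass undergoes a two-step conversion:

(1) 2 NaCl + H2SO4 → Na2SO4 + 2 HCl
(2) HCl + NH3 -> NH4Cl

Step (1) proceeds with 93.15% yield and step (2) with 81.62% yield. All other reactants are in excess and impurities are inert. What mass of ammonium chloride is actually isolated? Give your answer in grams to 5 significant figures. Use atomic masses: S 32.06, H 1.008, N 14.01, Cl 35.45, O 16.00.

119.21 g

Pure H2SO4 = 196.77 × 0.7305 = 143.740 g.
M(H2SO4) = 2(1.008) + 32.06 + 4(16.00) = 98.076 g/mol.
M(NH4Cl) = 14.01 + 4(1.008) + 35.45 = 53.492 g/mol.
n(H2SO4) = 143.740 / 98.076 = 1.46560 mol.
Step 1 (H2SO4:HCl = 1:2): theoretical n(HCl) = 2.93121 mol; at 93.15% yield, n(HCl) = 2.73042 mol.
Step 2 (HCl:NH4Cl = 1:1): theoretical n(NH4Cl) = 2.73042 mol, so theoretical mass = 2.73042 × 53.492 = 146.056 g.
At 81.62% yield, actual mass of NH4Cl = 146.056 × 0.8162 = 119.211 g.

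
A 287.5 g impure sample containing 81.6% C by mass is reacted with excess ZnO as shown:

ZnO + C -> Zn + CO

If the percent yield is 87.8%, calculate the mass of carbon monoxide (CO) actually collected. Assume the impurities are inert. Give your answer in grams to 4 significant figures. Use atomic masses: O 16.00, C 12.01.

480.4 g

Pure C available = 287.5 g × 0.816 = 234.60 g.
M(C) = 12.01 g/mol.
M(CO) = 12.01 + 16.00 = 28.01 g/mol.
n(C) = 234.60 g / 12.01 g/mol = 19.534 mol.
From the equation the C:CO mole ratio is 1:1, so n(CO) = 19.534 × 1/1 = 19.534 mol.
Mass of CO = 19.534 mol × 28.01 g/mol = 547.14 g.
Actual mass collected = 547.14 g × 0.878 = 480.39 g.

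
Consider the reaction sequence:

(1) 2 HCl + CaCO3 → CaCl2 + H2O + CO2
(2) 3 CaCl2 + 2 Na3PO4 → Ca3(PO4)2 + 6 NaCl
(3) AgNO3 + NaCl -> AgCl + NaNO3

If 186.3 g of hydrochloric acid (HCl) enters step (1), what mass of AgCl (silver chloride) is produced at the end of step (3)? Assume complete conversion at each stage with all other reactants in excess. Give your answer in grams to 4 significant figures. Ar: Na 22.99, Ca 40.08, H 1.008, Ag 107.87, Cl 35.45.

732.4 g

M(HCl) = 1.008 + 35.45 = 36.458 g/mol.
M(AgCl) = 107.87 + 35.45 = 143.32 g/mol.
n(HCl) = 186.3 / 36.458 = 5.1100 mol.
Reaction (1): HCl→CaCl2 ratio 2:1 ⇒ n(CaCl2) = 2.5550 mol.
Reaction (2): CaCl2→NaCl ratio 3:6 ⇒ n(NaCl) = 5.1100 mol.
Reaction (3): NaCl→AgCl ratio 1:1 ⇒ n(AgCl) = 5.1100 mol.
Mass of AgCl = 5.1100 × 143.32 = 732.36 g.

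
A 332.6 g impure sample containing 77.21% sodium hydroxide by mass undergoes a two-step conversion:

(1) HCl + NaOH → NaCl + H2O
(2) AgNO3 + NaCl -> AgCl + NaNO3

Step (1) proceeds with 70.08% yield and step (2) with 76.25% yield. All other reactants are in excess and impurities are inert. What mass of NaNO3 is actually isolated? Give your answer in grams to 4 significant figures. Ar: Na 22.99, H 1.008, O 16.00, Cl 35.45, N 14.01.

291.6 g

Pure NaOH = 332.6 × 0.7721 = 256.80 g.
M(NaOH) = 22.99 + 16.00 + 1.008 = 39.998 g/mol.
M(NaNO3) = 22.99 + 14.01 + 3(16.00) = 85.00 g/mol.
n(NaOH) = 256.80 / 39.998 = 6.4203 mol.
Step 1 (NaOH:NaCl = 1:1): theoretical n(NaCl) = 6.4203 mol; at 70.08% yield, n(NaCl) = 4.4994 mol.
Step 2 (NaCl:NaNO3 = 1:1): theoretical n(NaNO3) = 4.4994 mol, so theoretical mass = 4.4994 × 85.00 = 382.45 g.
At 76.25% yield, actual mass of NaNO3 = 382.45 × 0.7625 = 291.62 g.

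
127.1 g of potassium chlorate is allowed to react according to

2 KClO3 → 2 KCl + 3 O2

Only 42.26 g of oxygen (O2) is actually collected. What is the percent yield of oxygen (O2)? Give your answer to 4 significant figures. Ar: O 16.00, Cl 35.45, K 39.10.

84.89 %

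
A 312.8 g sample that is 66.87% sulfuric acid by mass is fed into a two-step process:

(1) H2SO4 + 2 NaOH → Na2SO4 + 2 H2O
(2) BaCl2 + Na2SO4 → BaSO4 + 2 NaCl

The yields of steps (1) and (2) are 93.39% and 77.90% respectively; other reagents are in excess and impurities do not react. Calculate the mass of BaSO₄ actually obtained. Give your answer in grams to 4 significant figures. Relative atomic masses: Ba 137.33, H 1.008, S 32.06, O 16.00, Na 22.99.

Pure H2SO4 = 312.8 × 0.6687 = 209.17 g.
M(H2SO4) = 2(1.008) + 32.06 + 4(16.00) = 98.076 g/mol.
M(BaSO4) = 137.33 + 32.06 + 4(16.00) = 233.39 g/mol.
n(H2SO4) = 209.17 / 98.076 = 2.1327 mol.
Step 1 (H2SO4:Na2SO4 = 1:1): theoretical n(Na2SO4) = 2.1327 mol; at 93.39% yield, n(Na2SO4) = 1.9918 mol.
Step 2 (Na2SO4:BaSO4 = 1:1): theoretical n(BaSO4) = 1.9918 mol, so theoretical mass = 1.9918 × 233.39 = 464.86 g.
At 77.90% yield, actual mass of BaSO4 = 464.86 × 0.7790 = 362.12 g.

362.1 g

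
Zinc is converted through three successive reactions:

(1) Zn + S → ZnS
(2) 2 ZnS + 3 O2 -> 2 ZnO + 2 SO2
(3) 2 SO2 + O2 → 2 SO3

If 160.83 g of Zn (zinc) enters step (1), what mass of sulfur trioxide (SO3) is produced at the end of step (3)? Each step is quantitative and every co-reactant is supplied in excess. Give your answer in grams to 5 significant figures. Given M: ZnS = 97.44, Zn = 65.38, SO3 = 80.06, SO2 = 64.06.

n(Zn) = 160.83 / 65.38 = 2.45993 mol.
Reaction (1): Zn→ZnS ratio 1:1 ⇒ n(ZnS) = 2.45993 mol.
Reaction (2): ZnS→SO2 ratio 2:2 ⇒ n(SO2) = 2.45993 mol.
Reaction (3): SO2→SO3 ratio 2:2 ⇒ n(SO3) = 2.45993 mol.
Mass of SO3 = 2.45993 × 80.06 = 196.942 g.

196.94 g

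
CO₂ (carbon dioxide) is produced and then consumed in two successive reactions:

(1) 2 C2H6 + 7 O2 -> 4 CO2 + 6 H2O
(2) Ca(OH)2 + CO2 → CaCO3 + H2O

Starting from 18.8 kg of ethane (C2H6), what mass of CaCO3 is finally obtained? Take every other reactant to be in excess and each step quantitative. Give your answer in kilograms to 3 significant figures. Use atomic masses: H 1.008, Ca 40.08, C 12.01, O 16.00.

125 kg

M(C2H6) = 2(12.01) + 6(1.008) = 30.068 g/mol.
M(CaCO3) = 40.08 + 12.01 + 3(16.00) = 100.09 g/mol.
18.8 kg = 18800 g.
n(C2H6) = 18800 / 30.068 = 625.2 mol.
Step 1 gives a 2:4 ratio of C2H6 to CO2, so n(CO2) = 1250 mol.
In step 2 the CO2:CaCO3 ratio is 1:1, so n(CaCO3) = 1250 mol.
Mass of CaCO3 = 1250 × 100.09 = 125200 g = 125 kg.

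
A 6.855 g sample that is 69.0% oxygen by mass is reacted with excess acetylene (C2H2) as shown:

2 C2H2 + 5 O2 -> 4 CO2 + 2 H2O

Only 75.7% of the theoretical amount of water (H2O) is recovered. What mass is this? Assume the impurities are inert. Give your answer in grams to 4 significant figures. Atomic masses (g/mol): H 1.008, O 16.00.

0.8063 g

Pure O2 available = 6.855 g × 0.690 = 4.7299 g.
M(O2) = 2(16.00) = 32.00 g/mol.
M(H2O) = 2(1.008) + 16.00 = 18.016 g/mol.
n(O2) = 4.7299 g / 32.00 g/mol = 0.14781 mol.
From the equation the O2:H2O mole ratio is 5:2, so n(H2O) = 0.14781 × 2/5 = 0.059124 mol.
Mass of H2O = 0.059124 mol × 18.016 g/mol = 1.0652 g.
Actual mass collected = 1.0652 g × 0.757 = 0.80634 g.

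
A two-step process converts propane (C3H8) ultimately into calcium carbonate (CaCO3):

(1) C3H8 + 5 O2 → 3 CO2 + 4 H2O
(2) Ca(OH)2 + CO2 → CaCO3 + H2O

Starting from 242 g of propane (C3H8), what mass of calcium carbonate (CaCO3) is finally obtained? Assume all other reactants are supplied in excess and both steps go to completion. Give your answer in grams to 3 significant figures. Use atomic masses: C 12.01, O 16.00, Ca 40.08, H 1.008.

1650 g

M(C3H8) = 3(12.01) + 8(1.008) = 44.094 g/mol.
M(CaCO3) = 40.08 + 12.01 + 3(16.00) = 100.09 g/mol.
n(C3H8) = 242.0 / 44.094 = 5.488 mol.
Step 1 gives a 1:3 ratio of C3H8 to CO2, so n(CO2) = 16.46 mol.
In step 2 the CO2:CaCO3 ratio is 1:1, so n(CaCO3) = 16.46 mol.
Mass of CaCO3 = 16.46 × 100.09 = 1648 g.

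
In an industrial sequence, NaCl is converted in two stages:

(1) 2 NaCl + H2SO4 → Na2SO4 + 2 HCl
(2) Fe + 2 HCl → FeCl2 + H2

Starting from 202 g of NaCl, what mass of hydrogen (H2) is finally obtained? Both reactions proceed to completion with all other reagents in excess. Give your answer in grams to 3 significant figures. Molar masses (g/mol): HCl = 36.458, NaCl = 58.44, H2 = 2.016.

3.48 g

n(NaCl) = 202.0 / 58.44 = 3.457 mol.
Step 1 gives a 2:2 ratio of NaCl to HCl, so n(HCl) = 3.457 mol.
In step 2 the HCl:H2 ratio is 2:1, so n(H2) = 1.728 mol.
Mass of H2 = 1.728 × 2.016 = 3.484 g.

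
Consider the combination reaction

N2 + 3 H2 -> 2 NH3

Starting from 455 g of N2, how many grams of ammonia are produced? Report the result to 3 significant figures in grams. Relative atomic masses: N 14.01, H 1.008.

553 g

M(N2) = 2(14.01) = 28.02 g/mol.
M(NH3) = 14.01 + 3(1.008) = 17.034 g/mol.
n(N2) = 455.0 g / 28.02 g/mol = 16.24 mol.
From the equation the N2:NH3 mole ratio is 1:2, so n(NH3) = 16.24 × 2/1 = 32.48 mol.
Mass of NH3 = 32.48 mol × 17.034 g/mol = 553.2 g.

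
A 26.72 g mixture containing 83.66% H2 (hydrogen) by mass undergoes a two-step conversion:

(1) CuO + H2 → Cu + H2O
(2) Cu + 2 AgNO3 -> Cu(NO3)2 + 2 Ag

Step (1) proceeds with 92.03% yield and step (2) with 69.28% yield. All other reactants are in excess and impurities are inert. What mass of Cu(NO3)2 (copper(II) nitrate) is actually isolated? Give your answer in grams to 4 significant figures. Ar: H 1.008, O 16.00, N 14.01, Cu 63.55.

1326 g

Pure H2 = 26.72 × 0.8366 = 22.354 g.
M(H2) = 2(1.008) = 2.016 g/mol.
M(Cu(NO3)2) = 63.55 + 2(14.01) + 6(16.00) = 187.57 g/mol.
n(H2) = 22.354 / 2.016 = 11.088 mol.
Step 1 (H2:Cu = 1:1): theoretical n(Cu) = 11.088 mol; at 92.03% yield, n(Cu) = 10.205 mol.
Step 2 (Cu:Cu(NO3)2 = 1:1): theoretical n(Cu(NO3)2) = 10.205 mol, so theoretical mass = 10.205 × 187.57 = 1914.1 g.
At 69.28% yield, actual mass of Cu(NO3)2 = 1914.1 × 0.6928 = 1326.1 g.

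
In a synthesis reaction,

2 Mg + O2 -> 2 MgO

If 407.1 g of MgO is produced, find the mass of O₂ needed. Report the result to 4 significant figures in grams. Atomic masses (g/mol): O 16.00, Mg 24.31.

M(MgO) = 24.31 + 16.00 = 40.31 g/mol.
M(O2) = 2(16.00) = 32.00 g/mol.
n(MgO) = 407.10 g / 40.31 g/mol = 10.099 mol.
From the equation the MgO:O2 mole ratio is 2:1, so n(O2) = 10.099 × 1/2 = 5.0496 mol.
Mass of O2 = 5.0496 mol × 32.00 g/mol = 161.59 g.

161.6 g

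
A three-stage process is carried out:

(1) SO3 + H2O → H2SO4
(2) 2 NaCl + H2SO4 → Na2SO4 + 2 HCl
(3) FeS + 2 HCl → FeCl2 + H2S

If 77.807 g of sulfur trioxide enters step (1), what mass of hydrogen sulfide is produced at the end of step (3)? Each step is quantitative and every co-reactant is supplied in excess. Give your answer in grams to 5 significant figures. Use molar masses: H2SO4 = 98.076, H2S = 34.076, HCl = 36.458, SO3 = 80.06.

n(SO3) = 77.807 / 80.06 = 0.971859 mol.
Reaction (1): SO3→H2SO4 ratio 1:1 ⇒ n(H2SO4) = 0.971859 mol.
Reaction (2): H2SO4→HCl ratio 1:2 ⇒ n(HCl) = 1.94372 mol.
Reaction (3): HCl→H2S ratio 2:1 ⇒ n(H2S) = 0.971859 mol.
Mass of H2S = 0.971859 × 34.076 = 33.1171 g.

33.117 g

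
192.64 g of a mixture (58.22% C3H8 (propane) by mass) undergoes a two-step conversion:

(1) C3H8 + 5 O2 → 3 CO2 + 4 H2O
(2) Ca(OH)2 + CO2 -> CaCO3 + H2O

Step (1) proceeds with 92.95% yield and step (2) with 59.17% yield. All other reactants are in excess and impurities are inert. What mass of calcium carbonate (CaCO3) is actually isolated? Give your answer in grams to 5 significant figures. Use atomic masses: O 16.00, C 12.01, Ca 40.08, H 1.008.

420.05 g

Pure C3H8 = 192.64 × 0.5822 = 112.155 g.
M(C3H8) = 3(12.01) + 8(1.008) = 44.094 g/mol.
M(CaCO3) = 40.08 + 12.01 + 3(16.00) = 100.09 g/mol.
n(C3H8) = 112.155 / 44.094 = 2.54354 mol.
Step 1 (C3H8:CO2 = 1:3): theoretical n(CO2) = 7.63063 mol; at 92.95% yield, n(CO2) = 7.09267 mol.
Step 2 (CO2:CaCO3 = 1:1): theoretical n(CaCO3) = 7.09267 mol, so theoretical mass = 7.09267 × 100.09 = 709.905 g.
At 59.17% yield, actual mass of CaCO3 = 709.905 × 0.5917 = 420.051 g.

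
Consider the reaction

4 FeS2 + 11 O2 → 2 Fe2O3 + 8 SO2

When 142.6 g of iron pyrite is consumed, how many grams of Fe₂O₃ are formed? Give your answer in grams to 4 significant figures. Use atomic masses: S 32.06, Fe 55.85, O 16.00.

94.91 g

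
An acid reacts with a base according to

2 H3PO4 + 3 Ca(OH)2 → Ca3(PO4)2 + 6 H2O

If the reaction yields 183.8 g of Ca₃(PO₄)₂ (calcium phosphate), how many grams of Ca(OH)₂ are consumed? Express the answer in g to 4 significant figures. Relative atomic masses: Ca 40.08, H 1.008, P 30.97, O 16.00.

131.7 g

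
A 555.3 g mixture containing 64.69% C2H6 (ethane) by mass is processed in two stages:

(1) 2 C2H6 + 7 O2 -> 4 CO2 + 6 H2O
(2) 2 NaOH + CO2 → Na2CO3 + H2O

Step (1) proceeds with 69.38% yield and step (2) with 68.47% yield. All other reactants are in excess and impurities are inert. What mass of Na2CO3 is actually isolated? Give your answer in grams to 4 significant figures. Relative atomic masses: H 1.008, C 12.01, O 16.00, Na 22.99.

Pure C2H6 = 555.3 × 0.6469 = 359.22 g.
M(C2H6) = 2(12.01) + 6(1.008) = 30.068 g/mol.
M(Na2CO3) = 2(22.99) + 12.01 + 3(16.00) = 105.99 g/mol.
n(C2H6) = 359.22 / 30.068 = 11.947 mol.
Step 1 (C2H6:CO2 = 2:4): theoretical n(CO2) = 23.894 mol; at 69.38% yield, n(CO2) = 16.578 mol.
Step 2 (CO2:Na2CO3 = 1:1): theoretical n(Na2CO3) = 16.578 mol, so theoretical mass = 16.578 × 105.99 = 1757.1 g.
At 68.47% yield, actual mass of Na2CO3 = 1757.1 × 0.6847 = 1203.1 g.

1203 g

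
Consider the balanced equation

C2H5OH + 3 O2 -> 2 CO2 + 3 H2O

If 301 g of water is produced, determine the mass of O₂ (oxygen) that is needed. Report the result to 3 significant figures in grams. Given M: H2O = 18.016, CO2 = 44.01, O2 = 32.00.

n(H2O) = 301.0 g / 18.016 g/mol = 16.71 mol.
From the equation the H2O:O2 mole ratio is 3:3, so n(O2) = 16.71 × 3/3 = 16.71 mol.
Mass of O2 = 16.71 mol × 32.00 g/mol = 534.6 g.

535 g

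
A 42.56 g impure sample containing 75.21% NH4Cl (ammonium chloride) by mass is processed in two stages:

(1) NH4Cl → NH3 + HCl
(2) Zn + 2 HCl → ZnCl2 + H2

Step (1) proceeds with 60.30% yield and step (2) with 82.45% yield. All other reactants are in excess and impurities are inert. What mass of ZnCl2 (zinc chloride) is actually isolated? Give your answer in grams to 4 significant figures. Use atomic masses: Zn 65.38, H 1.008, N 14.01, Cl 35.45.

20.27 g

Pure NH4Cl = 42.56 × 0.7521 = 32.009 g.
M(NH4Cl) = 14.01 + 4(1.008) + 35.45 = 53.492 g/mol.
M(ZnCl2) = 65.38 + 2(35.45) = 136.28 g/mol.
n(NH4Cl) = 32.009 / 53.492 = 0.59840 mol.
Step 1 (NH4Cl:HCl = 1:1): theoretical n(HCl) = 0.59840 mol; at 60.30% yield, n(HCl) = 0.36083 mol.
Step 2 (HCl:ZnCl2 = 2:1): theoretical n(ZnCl2) = 0.18042 mol, so theoretical mass = 0.18042 × 136.28 = 24.587 g.
At 82.45% yield, actual mass of ZnCl2 = 24.587 × 0.8245 = 20.272 g.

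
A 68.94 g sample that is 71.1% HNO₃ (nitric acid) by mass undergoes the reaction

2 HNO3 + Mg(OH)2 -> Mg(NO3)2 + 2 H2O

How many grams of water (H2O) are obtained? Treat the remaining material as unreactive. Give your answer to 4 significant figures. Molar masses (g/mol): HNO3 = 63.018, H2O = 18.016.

14.01 g

Mass of pure HNO3 = 68.94 g × 0.711 = 49.016 g.
n(HNO3) = 49.016 g / 63.018 g/mol = 0.77781 mol.
From the equation the HNO3:H2O mole ratio is 2:2, so n(H2O) = 0.77781 × 2/2 = 0.77781 mol.
Mass of H2O = 0.77781 mol × 18.016 g/mol = 14.013 g.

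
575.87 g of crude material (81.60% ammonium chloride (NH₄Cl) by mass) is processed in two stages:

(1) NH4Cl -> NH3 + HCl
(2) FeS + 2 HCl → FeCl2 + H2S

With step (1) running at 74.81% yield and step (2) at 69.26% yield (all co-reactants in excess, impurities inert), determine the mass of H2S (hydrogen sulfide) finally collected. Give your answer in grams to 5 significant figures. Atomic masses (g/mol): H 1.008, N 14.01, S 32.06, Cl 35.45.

77.551 g

Pure NH4Cl = 575.87 × 0.8160 = 469.910 g.
M(NH4Cl) = 14.01 + 4(1.008) + 35.45 = 53.492 g/mol.
M(H2S) = 2(1.008) + 32.06 = 34.076 g/mol.
n(NH4Cl) = 469.910 / 53.492 = 8.78468 mol.
Step 1 (NH4Cl:HCl = 1:1): theoretical n(HCl) = 8.78468 mol; at 74.81% yield, n(HCl) = 6.57182 mol.
Step 2 (HCl:H2S = 2:1): theoretical n(H2S) = 3.28591 mol, so theoretical mass = 3.28591 × 34.076 = 111.971 g.
At 69.26% yield, actual mass of H2S = 111.971 × 0.6926 = 77.5508 g.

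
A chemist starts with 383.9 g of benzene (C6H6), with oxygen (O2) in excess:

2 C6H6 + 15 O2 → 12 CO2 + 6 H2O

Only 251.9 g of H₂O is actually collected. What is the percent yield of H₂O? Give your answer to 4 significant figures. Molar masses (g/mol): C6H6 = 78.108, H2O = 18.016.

94.83 %

n(C6H6) = 383.90 g / 78.108 g/mol = 4.9150 mol.
From the equation the C6H6:H2O mole ratio is 2:6, so n(H2O) = 4.9150 × 6/2 = 14.745 mol.
Mass of H2O = 14.745 mol × 18.016 g/mol = 265.65 g.
This is the theoretical yield. Percent yield = 251.9 g / 265.65 g × 100% = 94.826%.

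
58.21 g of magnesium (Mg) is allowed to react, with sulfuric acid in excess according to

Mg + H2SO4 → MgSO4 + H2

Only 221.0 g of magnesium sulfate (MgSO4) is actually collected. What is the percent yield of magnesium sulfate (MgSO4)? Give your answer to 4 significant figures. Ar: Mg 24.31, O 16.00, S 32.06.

76.68 %

M(Mg) = 24.31 g/mol.
M(MgSO4) = 24.31 + 32.06 + 4(16.00) = 120.37 g/mol.
n(Mg) = 58.210 g / 24.31 g/mol = 2.3945 mol.
From the equation the Mg:MgSO4 mole ratio is 1:1, so n(MgSO4) = 2.3945 × 1/1 = 2.3945 mol.
Mass of MgSO4 = 2.3945 mol × 120.37 g/mol = 288.22 g.
This is the theoretical yield. Percent yield = 221.0 g / 288.22 g × 100% = 76.676%.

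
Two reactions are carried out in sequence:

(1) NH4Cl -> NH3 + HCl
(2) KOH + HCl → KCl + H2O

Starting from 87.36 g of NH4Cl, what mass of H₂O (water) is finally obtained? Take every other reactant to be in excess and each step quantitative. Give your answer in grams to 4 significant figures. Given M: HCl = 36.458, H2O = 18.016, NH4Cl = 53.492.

29.42 g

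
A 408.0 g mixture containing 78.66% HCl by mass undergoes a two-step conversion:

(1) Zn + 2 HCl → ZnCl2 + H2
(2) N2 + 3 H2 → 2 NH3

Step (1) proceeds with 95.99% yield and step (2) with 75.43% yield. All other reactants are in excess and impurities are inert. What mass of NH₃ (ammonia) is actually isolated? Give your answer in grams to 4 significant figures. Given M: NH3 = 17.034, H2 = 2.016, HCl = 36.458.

36.19 g

Pure HCl = 408.0 × 0.7866 = 320.93 g.
n(HCl) = 320.93 / 36.458 = 8.8028 mol.
Step 1 (HCl:H2 = 2:1): theoretical n(H2) = 4.4014 mol; at 95.99% yield, n(H2) = 4.2249 mol.
Step 2 (H2:NH3 = 3:2): theoretical n(NH3) = 2.8166 mol, so theoretical mass = 2.8166 × 17.034 = 47.978 g.
At 75.43% yield, actual mass of NH3 = 47.978 × 0.7543 = 36.190 g.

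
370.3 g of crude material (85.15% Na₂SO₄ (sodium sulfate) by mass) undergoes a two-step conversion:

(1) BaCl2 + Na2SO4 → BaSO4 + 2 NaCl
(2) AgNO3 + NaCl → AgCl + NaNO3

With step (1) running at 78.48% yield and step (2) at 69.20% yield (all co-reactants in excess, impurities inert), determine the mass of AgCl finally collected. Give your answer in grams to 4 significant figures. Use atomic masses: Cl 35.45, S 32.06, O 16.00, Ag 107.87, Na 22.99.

Pure Na2SO4 = 370.3 × 0.8515 = 315.31 g.
M(Na2SO4) = 2(22.99) + 32.06 + 4(16.00) = 142.04 g/mol.
M(AgCl) = 107.87 + 35.45 = 143.32 g/mol.
n(Na2SO4) = 315.31 / 142.04 = 2.2199 mol.
Step 1 (Na2SO4:NaCl = 1:2): theoretical n(NaCl) = 4.4397 mol; at 78.48% yield, n(NaCl) = 3.4843 mol.
Step 2 (NaCl:AgCl = 1:1): theoretical n(AgCl) = 3.4843 mol, so theoretical mass = 3.4843 × 143.32 = 499.37 g.
At 69.20% yield, actual mass of AgCl = 499.37 × 0.6920 = 345.56 g.

345.6 g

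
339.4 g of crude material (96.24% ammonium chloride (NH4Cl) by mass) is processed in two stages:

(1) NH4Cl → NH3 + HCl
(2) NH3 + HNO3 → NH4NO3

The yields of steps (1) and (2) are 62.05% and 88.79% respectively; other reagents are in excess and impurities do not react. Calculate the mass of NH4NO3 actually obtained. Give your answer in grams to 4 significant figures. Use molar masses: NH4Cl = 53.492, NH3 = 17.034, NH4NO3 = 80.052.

Pure NH4Cl = 339.4 × 0.9624 = 326.64 g.
n(NH4Cl) = 326.64 / 53.492 = 6.1063 mol.
Step 1 (NH4Cl:NH3 = 1:1): theoretical n(NH3) = 6.1063 mol; at 62.05% yield, n(NH3) = 3.7890 mol.
Step 2 (NH3:NH4NO3 = 1:1): theoretical n(NH4NO3) = 3.7890 mol, so theoretical mass = 3.7890 × 80.052 = 303.31 g.
At 88.79% yield, actual mass of NH4NO3 = 303.31 × 0.8879 = 269.31 g.

269.3 g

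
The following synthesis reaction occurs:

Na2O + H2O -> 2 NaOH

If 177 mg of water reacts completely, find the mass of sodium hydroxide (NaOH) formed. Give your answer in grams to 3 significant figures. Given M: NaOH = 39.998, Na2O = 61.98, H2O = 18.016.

0.786 g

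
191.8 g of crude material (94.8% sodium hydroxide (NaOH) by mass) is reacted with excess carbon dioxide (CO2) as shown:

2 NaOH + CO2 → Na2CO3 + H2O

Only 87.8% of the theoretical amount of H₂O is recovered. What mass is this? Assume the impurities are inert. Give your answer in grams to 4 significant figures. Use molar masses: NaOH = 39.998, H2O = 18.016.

Pure NaOH available = 191.8 g × 0.948 = 181.83 g.
n(NaOH) = 181.83 g / 39.998 g/mol = 4.5459 mol.
From the equation the NaOH:H2O mole ratio is 2:1, so n(H2O) = 4.5459 × 1/2 = 2.2729 mol.
Mass of H2O = 2.2729 mol × 18.016 g/mol = 40.949 g.
Actual mass collected = 40.949 g × 0.878 = 35.954 g.

35.95 g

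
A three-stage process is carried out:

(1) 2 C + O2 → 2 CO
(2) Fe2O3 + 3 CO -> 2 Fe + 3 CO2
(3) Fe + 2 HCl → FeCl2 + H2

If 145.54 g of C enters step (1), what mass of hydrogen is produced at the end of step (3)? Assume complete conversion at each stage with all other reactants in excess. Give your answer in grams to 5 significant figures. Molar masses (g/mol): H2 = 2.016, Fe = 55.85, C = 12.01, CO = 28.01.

n(C) = 145.54 / 12.01 = 12.1182 mol.
Reaction (1): C→CO ratio 2:2 ⇒ n(CO) = 12.1182 mol.
Reaction (2): CO→Fe ratio 3:2 ⇒ n(Fe) = 8.07882 mol.
Reaction (3): Fe→H2 ratio 1:1 ⇒ n(H2) = 8.07882 mol.
Mass of H2 = 8.07882 × 2.016 = 16.2869 g.

16.287 g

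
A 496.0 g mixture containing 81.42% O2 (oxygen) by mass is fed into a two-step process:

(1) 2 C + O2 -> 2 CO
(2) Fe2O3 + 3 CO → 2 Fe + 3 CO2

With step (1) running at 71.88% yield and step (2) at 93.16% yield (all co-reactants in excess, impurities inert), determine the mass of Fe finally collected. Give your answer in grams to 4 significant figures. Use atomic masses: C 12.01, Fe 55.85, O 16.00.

629.3 g

Pure O2 = 496.0 × 0.8142 = 403.84 g.
M(O2) = 2(16.00) = 32.00 g/mol.
M(Fe) = 55.85 g/mol.
n(O2) = 403.84 / 32.00 = 12.620 mol.
Step 1 (O2:CO = 1:2): theoretical n(CO) = 25.240 mol; at 71.88% yield, n(CO) = 18.143 mol.
Step 2 (CO:Fe = 3:2): theoretical n(Fe) = 12.095 mol, so theoretical mass = 12.095 × 55.85 = 675.51 g.
At 93.16% yield, actual mass of Fe = 675.51 × 0.9316 = 629.31 g.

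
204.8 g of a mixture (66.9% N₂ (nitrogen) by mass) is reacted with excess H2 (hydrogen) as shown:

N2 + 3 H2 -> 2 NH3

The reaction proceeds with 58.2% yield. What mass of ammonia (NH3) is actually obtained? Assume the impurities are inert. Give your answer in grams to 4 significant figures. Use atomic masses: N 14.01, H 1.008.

Pure N2 available = 204.8 g × 0.669 = 137.01 g.
M(N2) = 2(14.01) = 28.02 g/mol.
M(NH3) = 14.01 + 3(1.008) = 17.034 g/mol.
n(N2) = 137.01 g / 28.02 g/mol = 4.8898 mol.
From the equation the N2:NH3 mole ratio is 1:2, so n(NH3) = 4.8898 × 2/1 = 9.7795 mol.
Mass of NH3 = 9.7795 mol × 17.034 g/mol = 166.58 g.
Actual mass collected = 166.58 g × 0.582 = 96.952 g.

96.95 g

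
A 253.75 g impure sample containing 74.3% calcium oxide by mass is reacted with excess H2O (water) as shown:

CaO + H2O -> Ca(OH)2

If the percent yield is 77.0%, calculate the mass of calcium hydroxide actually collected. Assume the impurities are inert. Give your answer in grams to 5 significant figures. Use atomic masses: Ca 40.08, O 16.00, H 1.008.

Pure CaO available = 253.75 g × 0.743 = 188.536 g.
M(CaO) = 40.08 + 16.00 = 56.08 g/mol.
M(Ca(OH)2) = 40.08 + 2(16.00) + 2(1.008) = 74.096 g/mol.
n(CaO) = 188.536 g / 56.08 g/mol = 3.36192 mol.
From the equation the CaO:Ca(OH)2 mole ratio is 1:1, so n(Ca(OH)2) = 3.36192 × 1/1 = 3.36192 mol.
Mass of Ca(OH)2 = 3.36192 mol × 74.096 g/mol = 249.105 g.
Actual mass collected = 249.105 g × 0.770 = 191.810 g.

191.81 g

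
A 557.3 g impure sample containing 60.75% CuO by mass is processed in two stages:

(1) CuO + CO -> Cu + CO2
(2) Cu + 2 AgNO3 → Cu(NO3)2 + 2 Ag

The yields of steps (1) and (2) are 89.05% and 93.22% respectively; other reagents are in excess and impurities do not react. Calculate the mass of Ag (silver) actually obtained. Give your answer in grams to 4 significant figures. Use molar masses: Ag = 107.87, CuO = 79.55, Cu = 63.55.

Pure CuO = 557.3 × 0.6075 = 338.56 g.
n(CuO) = 338.56 / 79.55 = 4.2559 mol.
Step 1 (CuO:Cu = 1:1): theoretical n(Cu) = 4.2559 mol; at 89.05% yield, n(Cu) = 3.7899 mol.
Step 2 (Cu:Ag = 1:2): theoretical n(Ag) = 7.5798 mol, so theoretical mass = 7.5798 × 107.87 = 817.64 g.
At 93.22% yield, actual mass of Ag = 817.64 × 0.9322 = 762.20 g.

762.2 g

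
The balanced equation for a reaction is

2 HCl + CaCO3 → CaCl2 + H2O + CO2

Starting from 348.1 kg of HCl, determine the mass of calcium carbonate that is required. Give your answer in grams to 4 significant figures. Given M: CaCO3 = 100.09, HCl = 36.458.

477800 g

Convert: 348.1 kg = 348100 g.
n(HCl) = 348100 g / 36.458 g/mol = 9548.0 mol.
From the equation the HCl:CaCO3 mole ratio is 2:1, so n(CaCO3) = 9548.0 × 1/2 = 4774.0 mol.
Mass of CaCO3 = 4774.0 mol × 100.09 g/mol = 477830 g.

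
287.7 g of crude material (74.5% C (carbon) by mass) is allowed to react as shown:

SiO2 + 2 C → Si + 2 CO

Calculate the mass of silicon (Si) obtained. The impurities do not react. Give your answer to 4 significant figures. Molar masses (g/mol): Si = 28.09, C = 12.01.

250.7 g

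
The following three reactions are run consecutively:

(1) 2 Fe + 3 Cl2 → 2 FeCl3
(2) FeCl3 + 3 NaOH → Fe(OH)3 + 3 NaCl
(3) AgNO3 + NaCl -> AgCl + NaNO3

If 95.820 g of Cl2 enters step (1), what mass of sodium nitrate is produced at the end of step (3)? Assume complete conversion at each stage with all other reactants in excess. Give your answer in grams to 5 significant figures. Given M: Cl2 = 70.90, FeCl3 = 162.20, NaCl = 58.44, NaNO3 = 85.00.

229.75 g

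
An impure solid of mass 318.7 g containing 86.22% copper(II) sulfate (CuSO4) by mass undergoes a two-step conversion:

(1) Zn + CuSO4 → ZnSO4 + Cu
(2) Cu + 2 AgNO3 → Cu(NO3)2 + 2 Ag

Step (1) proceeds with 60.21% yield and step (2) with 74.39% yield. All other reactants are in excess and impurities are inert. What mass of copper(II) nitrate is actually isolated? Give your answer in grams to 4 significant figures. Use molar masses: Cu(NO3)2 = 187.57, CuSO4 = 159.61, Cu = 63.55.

144.6 g

Pure CuSO4 = 318.7 × 0.8622 = 274.78 g.
n(CuSO4) = 274.78 / 159.61 = 1.7216 mol.
Step 1 (CuSO4:Cu = 1:1): theoretical n(Cu) = 1.7216 mol; at 60.21% yield, n(Cu) = 1.0366 mol.
Step 2 (Cu:Cu(NO3)2 = 1:1): theoretical n(Cu(NO3)2) = 1.0366 mol, so theoretical mass = 1.0366 × 187.57 = 194.43 g.
At 74.39% yield, actual mass of Cu(NO3)2 = 194.43 × 0.7439 = 144.64 g.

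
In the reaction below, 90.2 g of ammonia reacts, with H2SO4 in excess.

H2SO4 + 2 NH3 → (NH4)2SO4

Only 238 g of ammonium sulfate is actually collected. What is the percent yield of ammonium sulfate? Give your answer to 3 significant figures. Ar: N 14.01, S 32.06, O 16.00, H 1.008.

M(NH3) = 14.01 + 3(1.008) = 17.034 g/mol.
M((NH4)2SO4) = 2(14.01) + 8(1.008) + 32.06 + 4(16.00) = 132.144 g/mol.
n(NH3) = 90.20 g / 17.034 g/mol = 5.295 mol.
From the equation the NH3:(NH4)2SO4 mole ratio is 2:1, so n((NH4)2SO4) = 5.295 × 1/2 = 2.648 mol.
Mass of (NH4)2SO4 = 2.648 mol × 132.144 g/mol = 349.9 g.
This is the theoretical yield. Percent yield = 238 g / 349.9 g × 100% = 68.03%.

68.0 %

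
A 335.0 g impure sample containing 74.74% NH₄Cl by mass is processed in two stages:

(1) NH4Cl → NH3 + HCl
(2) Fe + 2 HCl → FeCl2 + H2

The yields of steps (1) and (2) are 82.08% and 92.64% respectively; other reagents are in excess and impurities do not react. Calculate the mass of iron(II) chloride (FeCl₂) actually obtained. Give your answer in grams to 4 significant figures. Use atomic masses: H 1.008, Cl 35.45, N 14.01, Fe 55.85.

225.6 g

Pure NH4Cl = 335.0 × 0.7474 = 250.38 g.
M(NH4Cl) = 14.01 + 4(1.008) + 35.45 = 53.492 g/mol.
M(FeCl2) = 55.85 + 2(35.45) = 126.75 g/mol.
n(NH4Cl) = 250.38 / 53.492 = 4.6807 mol.
Step 1 (NH4Cl:HCl = 1:1): theoretical n(HCl) = 4.6807 mol; at 82.08% yield, n(HCl) = 3.8419 mol.
Step 2 (HCl:FeCl2 = 2:1): theoretical n(FeCl2) = 1.9210 mol, so theoretical mass = 1.9210 × 126.75 = 243.48 g.
At 92.64% yield, actual mass of FeCl2 = 243.48 × 0.9264 = 225.56 g.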